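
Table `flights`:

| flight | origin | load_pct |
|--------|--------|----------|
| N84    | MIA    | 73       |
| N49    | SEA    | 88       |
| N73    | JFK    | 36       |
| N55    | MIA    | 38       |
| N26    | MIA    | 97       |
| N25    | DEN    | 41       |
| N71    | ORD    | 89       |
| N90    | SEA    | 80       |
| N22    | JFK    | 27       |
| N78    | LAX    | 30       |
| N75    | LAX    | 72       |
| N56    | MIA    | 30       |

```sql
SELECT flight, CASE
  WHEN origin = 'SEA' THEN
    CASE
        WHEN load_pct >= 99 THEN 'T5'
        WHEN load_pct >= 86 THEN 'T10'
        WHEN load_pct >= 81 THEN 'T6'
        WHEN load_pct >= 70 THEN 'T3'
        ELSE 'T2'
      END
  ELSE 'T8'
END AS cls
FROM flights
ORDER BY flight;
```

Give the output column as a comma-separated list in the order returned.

T8, T8, T8, T10, T8, T8, T8, T8, T8, T8, T8, T3

flight=N22: origin='JFK' → outer ELSE → T8
flight=N25: origin='DEN' → outer ELSE → T8
flight=N26: origin='MIA' → outer ELSE → T8
flight=N49: origin='SEA' → inner[load_pct >= 86] → T10
flight=N55: origin='MIA' → outer ELSE → T8
flight=N56: origin='MIA' → outer ELSE → T8
flight=N71: origin='ORD' → outer ELSE → T8
flight=N73: origin='JFK' → outer ELSE → T8
flight=N75: origin='LAX' → outer ELSE → T8
flight=N78: origin='LAX' → outer ELSE → T8
flight=N84: origin='MIA' → outer ELSE → T8
flight=N90: origin='SEA' → inner[load_pct >= 70] → T3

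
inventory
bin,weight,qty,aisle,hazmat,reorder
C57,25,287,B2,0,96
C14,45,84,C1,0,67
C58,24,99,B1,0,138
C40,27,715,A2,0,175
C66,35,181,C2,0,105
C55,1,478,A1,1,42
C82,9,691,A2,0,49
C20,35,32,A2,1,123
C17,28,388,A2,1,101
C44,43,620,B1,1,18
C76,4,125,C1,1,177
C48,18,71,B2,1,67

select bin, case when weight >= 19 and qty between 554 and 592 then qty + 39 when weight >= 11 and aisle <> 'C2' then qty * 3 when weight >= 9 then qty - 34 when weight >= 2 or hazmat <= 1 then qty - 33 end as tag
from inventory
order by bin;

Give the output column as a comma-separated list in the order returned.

bin=C14: weight >= 11 and aisle <> 'C2' → 252
bin=C17: weight >= 11 and aisle <> 'C2' → 1164
bin=C20: weight >= 11 and aisle <> 'C2' → 96
bin=C40: weight >= 11 and aisle <> 'C2' → 2145
bin=C44: weight >= 11 and aisle <> 'C2' → 1860
bin=C48: weight >= 11 and aisle <> 'C2' → 213
bin=C55: weight >= 2 or hazmat <= 1 → 445
bin=C57: weight >= 11 and aisle <> 'C2' → 861
bin=C58: weight >= 11 and aisle <> 'C2' → 297
bin=C66: weight >= 9 → 147
bin=C76: weight >= 2 or hazmat <= 1 → 92
bin=C82: weight >= 9 → 657

252, 1164, 96, 2145, 1860, 213, 445, 861, 297, 147, 92, 657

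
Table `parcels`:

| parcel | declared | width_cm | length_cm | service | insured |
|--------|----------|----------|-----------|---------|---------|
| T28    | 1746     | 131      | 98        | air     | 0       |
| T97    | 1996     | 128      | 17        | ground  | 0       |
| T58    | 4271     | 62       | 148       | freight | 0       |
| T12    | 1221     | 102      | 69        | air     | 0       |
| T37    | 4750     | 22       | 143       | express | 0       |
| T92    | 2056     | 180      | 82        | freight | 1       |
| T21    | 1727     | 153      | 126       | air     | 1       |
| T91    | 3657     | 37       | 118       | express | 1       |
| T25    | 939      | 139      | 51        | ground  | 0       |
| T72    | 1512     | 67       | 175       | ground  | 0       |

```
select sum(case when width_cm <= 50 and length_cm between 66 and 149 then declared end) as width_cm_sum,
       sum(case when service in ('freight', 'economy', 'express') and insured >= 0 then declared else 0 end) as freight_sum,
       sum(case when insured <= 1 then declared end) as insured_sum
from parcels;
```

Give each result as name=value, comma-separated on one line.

width_cm_sum=8407, freight_sum=14734, insured_sum=23875

[width_cm_sum: width_cm <= 50 and length_cm between 66 and 149]
parcel=T28: ✗
parcel=T97: ✗
parcel=T58: ✗
parcel=T12: ✗
parcel=T37: ✓ → 4750
parcel=T92: ✗
parcel=T21: ✗
parcel=T91: ✓ → 3657
parcel=T25: ✗
parcel=T72: ✗
width_cm_sum = 4750 + 3657 = 8407
—
[freight_sum: service in ('freight', 'economy', 'express') and insured >= 0]
parcel=T28: ✗
parcel=T97: ✗
parcel=T58: ✓ → 4271
parcel=T12: ✗
parcel=T37: ✓ → 4750
parcel=T92: ✓ → 2056
parcel=T21: ✗
parcel=T91: ✓ → 3657
parcel=T25: ✗
parcel=T72: ✗
freight_sum = 4271 + 4750 + 2056 + 3657 = 14734
—
[insured_sum: insured <= 1]
parcel=T28: ✓ → 1746
parcel=T97: ✓ → 1996
parcel=T58: ✓ → 4271
parcel=T12: ✓ → 1221
parcel=T37: ✓ → 4750
parcel=T92: ✓ → 2056
parcel=T21: ✓ → 1727
parcel=T91: ✓ → 3657
parcel=T25: ✓ → 939
parcel=T72: ✓ → 1512
insured_sum = 1746 + 1996 + 4271 + 1221 + 4750 + 2056 + 1727 + 3657 + 939 + 1512 = 23875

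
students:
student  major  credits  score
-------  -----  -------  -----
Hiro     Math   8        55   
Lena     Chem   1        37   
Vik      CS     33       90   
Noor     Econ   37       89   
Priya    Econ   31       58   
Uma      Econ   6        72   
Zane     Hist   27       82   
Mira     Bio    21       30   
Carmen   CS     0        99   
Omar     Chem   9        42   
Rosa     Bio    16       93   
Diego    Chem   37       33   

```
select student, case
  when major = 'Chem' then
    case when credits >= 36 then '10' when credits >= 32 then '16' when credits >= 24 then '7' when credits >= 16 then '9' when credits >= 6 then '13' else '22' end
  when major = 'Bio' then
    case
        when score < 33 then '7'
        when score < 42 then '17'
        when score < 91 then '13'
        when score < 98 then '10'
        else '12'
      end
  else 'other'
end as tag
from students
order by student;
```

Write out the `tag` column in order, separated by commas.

other, 10, other, 22, 7, other, 13, other, 10, other, other, other

student=Carmen: major='CS' → outer ELSE → other
student=Diego: major='Chem' → inner[credits >= 36] → 10
student=Hiro: major='Math' → outer ELSE → other
student=Lena: major='Chem' → inner[ELSE] → 22
student=Mira: major='Bio' → inner[score < 33] → 7
student=Noor: major='Econ' → outer ELSE → other
student=Omar: major='Chem' → inner[credits >= 6] → 13
student=Priya: major='Econ' → outer ELSE → other
student=Rosa: major='Bio' → inner[score < 98] → 10
student=Uma: major='Econ' → outer ELSE → other
student=Vik: major='CS' → outer ELSE → other
student=Zane: major='Hist' → outer ELSE → other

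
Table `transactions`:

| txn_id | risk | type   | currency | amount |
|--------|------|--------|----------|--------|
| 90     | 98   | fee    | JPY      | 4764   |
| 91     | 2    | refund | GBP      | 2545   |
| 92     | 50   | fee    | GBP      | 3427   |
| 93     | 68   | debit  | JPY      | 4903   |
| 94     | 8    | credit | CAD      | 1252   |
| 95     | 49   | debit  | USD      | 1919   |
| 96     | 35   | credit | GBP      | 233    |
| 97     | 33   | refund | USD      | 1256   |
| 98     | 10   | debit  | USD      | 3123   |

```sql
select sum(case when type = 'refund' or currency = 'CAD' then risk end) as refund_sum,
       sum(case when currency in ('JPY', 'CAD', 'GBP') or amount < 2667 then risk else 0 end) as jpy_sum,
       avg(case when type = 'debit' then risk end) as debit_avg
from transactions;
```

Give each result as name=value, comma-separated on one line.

[refund_sum: type = 'refund' or currency = 'CAD']
txn_id=90: ✗
txn_id=91: ✓ → 2
txn_id=92: ✗
txn_id=93: ✗
txn_id=94: ✓ → 8
txn_id=95: ✗
txn_id=96: ✗
txn_id=97: ✓ → 33
txn_id=98: ✗
refund_sum = 2 + 8 + 33 = 43
—
[jpy_sum: currency in ('JPY', 'CAD', 'GBP') or amount < 2667]
txn_id=90: ✓ → 98
txn_id=91: ✓ → 2
txn_id=92: ✓ → 50
txn_id=93: ✓ → 68
txn_id=94: ✓ → 8
txn_id=95: ✓ → 49
txn_id=96: ✓ → 35
txn_id=97: ✓ → 33
txn_id=98: ✗
jpy_sum = 98 + 2 + 50 + 68 + 8 + 49 + 35 + 33 = 343
—
[debit_avg: type = 'debit']
txn_id=90: ✗
txn_id=91: ✗
txn_id=92: ✗
txn_id=93: ✓ → 68
txn_id=94: ✗
txn_id=95: ✓ → 49
txn_id=96: ✗
txn_id=97: ✗
txn_id=98: ✓ → 10
debit_avg = (68 + 49 + 10) / 3 = 42.3333333333

refund_sum=43, jpy_sum=343, debit_avg=42.3333333333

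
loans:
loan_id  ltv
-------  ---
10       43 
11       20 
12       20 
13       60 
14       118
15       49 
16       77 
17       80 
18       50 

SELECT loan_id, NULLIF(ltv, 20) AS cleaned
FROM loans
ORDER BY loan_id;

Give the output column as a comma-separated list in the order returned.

loan_id=10: ltv=43 vs 20: differ → 43
loan_id=11: ltv=20 vs 20: equal → NULL
loan_id=12: ltv=20 vs 20: equal → NULL
loan_id=13: ltv=60 vs 20: differ → 60
loan_id=14: ltv=118 vs 20: differ → 118
loan_id=15: ltv=49 vs 20: differ → 49
loan_id=16: ltv=77 vs 20: differ → 77
loan_id=17: ltv=80 vs 20: differ → 80
loan_id=18: ltv=50 vs 20: differ → 50

43, NULL, NULL, 60, 118, 49, 77, 80, 50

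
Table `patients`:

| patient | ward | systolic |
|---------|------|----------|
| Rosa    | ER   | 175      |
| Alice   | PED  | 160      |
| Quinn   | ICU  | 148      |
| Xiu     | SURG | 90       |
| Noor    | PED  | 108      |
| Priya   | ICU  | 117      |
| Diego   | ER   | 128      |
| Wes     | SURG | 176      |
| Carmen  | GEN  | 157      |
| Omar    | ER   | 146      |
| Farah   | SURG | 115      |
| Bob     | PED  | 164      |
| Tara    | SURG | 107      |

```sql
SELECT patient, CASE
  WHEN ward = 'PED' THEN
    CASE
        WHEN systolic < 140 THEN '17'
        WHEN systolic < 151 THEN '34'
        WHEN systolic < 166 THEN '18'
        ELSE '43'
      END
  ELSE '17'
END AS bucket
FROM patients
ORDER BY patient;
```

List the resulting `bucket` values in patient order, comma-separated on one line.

patient=Alice: ward='PED' → inner[systolic < 166] → 18
patient=Bob: ward='PED' → inner[systolic < 166] → 18
patient=Carmen: ward='GEN' → outer ELSE → 17
patient=Diego: ward='ER' → outer ELSE → 17
patient=Farah: ward='SURG' → outer ELSE → 17
patient=Noor: ward='PED' → inner[systolic < 140] → 17
patient=Omar: ward='ER' → outer ELSE → 17
patient=Priya: ward='ICU' → outer ELSE → 17
patient=Quinn: ward='ICU' → outer ELSE → 17
patient=Rosa: ward='ER' → outer ELSE → 17
patient=Tara: ward='SURG' → outer ELSE → 17
patient=Wes: ward='SURG' → outer ELSE → 17
patient=Xiu: ward='SURG' → outer ELSE → 17

18, 18, 17, 17, 17, 17, 17, 17, 17, 17, 17, 17, 17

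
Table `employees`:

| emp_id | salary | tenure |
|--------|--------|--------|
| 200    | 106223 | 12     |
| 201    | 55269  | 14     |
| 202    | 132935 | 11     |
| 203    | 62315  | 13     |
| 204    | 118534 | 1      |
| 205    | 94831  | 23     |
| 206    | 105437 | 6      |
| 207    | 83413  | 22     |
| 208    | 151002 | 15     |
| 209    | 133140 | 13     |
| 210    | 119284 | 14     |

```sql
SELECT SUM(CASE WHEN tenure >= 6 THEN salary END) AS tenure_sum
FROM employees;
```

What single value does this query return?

emp_id=200: ✓ → 106223
emp_id=201: ✓ → 55269
emp_id=202: ✓ → 132935
emp_id=203: ✓ → 62315
emp_id=204: ✗
emp_id=205: ✓ → 94831
emp_id=206: ✓ → 105437
emp_id=207: ✓ → 83413
emp_id=208: ✓ → 151002
emp_id=209: ✓ → 133140
emp_id=210: ✓ → 119284
tenure_sum = 106223 + 55269 + 132935 + 62315 + 94831 + 105437 + 83413 + 151002 + 133140 + 119284 = 1043849

1043849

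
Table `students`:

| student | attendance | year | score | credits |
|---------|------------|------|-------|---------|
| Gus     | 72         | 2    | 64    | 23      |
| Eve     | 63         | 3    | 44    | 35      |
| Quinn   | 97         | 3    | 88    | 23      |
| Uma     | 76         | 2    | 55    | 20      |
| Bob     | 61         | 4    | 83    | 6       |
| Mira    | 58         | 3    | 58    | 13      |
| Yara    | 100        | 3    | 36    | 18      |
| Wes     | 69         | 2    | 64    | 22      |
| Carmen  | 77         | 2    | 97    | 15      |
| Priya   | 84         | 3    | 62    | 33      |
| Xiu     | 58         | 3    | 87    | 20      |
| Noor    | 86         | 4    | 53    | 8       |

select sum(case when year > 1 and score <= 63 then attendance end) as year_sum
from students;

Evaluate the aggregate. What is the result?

467

student=Gus: ✗
student=Eve: ✓ → 63
student=Quinn: ✗
student=Uma: ✓ → 76
student=Bob: ✗
student=Mira: ✓ → 58
student=Yara: ✓ → 100
student=Wes: ✗
student=Carmen: ✗
student=Priya: ✓ → 84
student=Xiu: ✗
student=Noor: ✓ → 86
year_sum = 63 + 76 + 58 + 100 + 84 + 86 = 467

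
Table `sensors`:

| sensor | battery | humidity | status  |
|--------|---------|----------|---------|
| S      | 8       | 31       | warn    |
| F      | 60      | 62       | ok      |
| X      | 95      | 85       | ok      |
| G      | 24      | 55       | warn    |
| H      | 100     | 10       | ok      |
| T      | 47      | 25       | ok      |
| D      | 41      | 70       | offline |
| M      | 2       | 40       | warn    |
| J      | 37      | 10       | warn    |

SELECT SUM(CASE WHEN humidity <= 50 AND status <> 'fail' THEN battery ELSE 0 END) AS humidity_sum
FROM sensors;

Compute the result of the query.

194

sensor=S: ✓ → 8
sensor=F: ✗
sensor=X: ✗
sensor=G: ✗
sensor=H: ✓ → 100
sensor=T: ✓ → 47
sensor=D: ✗
sensor=M: ✓ → 2
sensor=J: ✓ → 37
humidity_sum = 8 + 100 + 47 + 2 + 37 = 194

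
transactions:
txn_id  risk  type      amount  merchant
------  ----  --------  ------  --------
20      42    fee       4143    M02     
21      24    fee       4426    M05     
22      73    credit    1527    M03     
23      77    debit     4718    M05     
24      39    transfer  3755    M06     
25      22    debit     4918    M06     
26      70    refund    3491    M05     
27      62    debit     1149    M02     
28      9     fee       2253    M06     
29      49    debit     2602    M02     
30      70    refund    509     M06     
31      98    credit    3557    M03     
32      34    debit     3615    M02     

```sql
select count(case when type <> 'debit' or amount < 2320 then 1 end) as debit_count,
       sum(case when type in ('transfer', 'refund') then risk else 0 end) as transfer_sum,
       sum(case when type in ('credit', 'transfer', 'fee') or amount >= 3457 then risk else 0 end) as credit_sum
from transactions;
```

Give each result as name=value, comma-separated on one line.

[debit_count: type <> 'debit' or amount < 2320]
txn_id=20: ✓ → 1
txn_id=21: ✓ → 1
txn_id=22: ✓ → 1
txn_id=23: ✗
txn_id=24: ✓ → 1
txn_id=25: ✗
txn_id=26: ✓ → 1
txn_id=27: ✓ → 1
txn_id=28: ✓ → 1
txn_id=29: ✗
txn_id=30: ✓ → 1
txn_id=31: ✓ → 1
txn_id=32: ✗
debit_count = COUNT(1, 1, 1, 1, 1, 1, 1, 1, 1) = 9
—
[transfer_sum: type in ('transfer', 'refund')]
txn_id=20: ✗
txn_id=21: ✗
txn_id=22: ✗
txn_id=23: ✗
txn_id=24: ✓ → 39
txn_id=25: ✗
txn_id=26: ✓ → 70
txn_id=27: ✗
txn_id=28: ✗
txn_id=29: ✗
txn_id=30: ✓ → 70
txn_id=31: ✗
txn_id=32: ✗
transfer_sum = 39 + 70 + 70 = 179
—
[credit_sum: type in ('credit', 'transfer', 'fee') or amount >= 3457]
txn_id=20: ✓ → 42
txn_id=21: ✓ → 24
txn_id=22: ✓ → 73
txn_id=23: ✓ → 77
txn_id=24: ✓ → 39
txn_id=25: ✓ → 22
txn_id=26: ✓ → 70
txn_id=27: ✗
txn_id=28: ✓ → 9
txn_id=29: ✗
txn_id=30: ✗
txn_id=31: ✓ → 98
txn_id=32: ✓ → 34
credit_sum = 42 + 24 + 73 + 77 + 39 + 22 + 70 + 9 + 98 + 34 = 488

debit_count=9, transfer_sum=179, credit_sum=488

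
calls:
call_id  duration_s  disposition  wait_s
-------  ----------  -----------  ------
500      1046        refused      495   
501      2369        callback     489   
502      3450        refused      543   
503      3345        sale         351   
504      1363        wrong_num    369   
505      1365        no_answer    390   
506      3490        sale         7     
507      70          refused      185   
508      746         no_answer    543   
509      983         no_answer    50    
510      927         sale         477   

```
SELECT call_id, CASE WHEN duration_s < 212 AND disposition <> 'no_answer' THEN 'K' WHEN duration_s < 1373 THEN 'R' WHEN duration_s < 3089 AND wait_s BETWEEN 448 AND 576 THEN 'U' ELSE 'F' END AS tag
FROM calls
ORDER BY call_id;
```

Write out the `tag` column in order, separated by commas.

call_id=500: duration_s < 1373 → R
call_id=501: duration_s < 3089 AND wait_s BETWEEN 448 AND 576 → U
call_id=502: ELSE → F
call_id=503: ELSE → F
call_id=504: duration_s < 1373 → R
call_id=505: duration_s < 1373 → R
call_id=506: ELSE → F
call_id=507: duration_s < 212 AND disposition <> 'no_answer' → K
call_id=508: duration_s < 1373 → R
call_id=509: duration_s < 1373 → R
call_id=510: duration_s < 1373 → R

R, U, F, F, R, R, F, K, R, R, R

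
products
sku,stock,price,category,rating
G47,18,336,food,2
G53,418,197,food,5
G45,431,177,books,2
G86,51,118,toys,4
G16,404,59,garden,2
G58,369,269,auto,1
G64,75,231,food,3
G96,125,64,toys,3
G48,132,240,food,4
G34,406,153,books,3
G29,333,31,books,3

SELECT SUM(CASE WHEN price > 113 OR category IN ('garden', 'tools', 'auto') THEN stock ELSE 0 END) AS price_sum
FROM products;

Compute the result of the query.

sku=G47: ✓ → 18
sku=G53: ✓ → 418
sku=G45: ✓ → 431
sku=G86: ✓ → 51
sku=G16: ✓ → 404
sku=G58: ✓ → 369
sku=G64: ✓ → 75
sku=G96: ✗
sku=G48: ✓ → 132
sku=G34: ✓ → 406
sku=G29: ✗
price_sum = 18 + 418 + 431 + 51 + 404 + 369 + 75 + 132 + 406 = 2304

2304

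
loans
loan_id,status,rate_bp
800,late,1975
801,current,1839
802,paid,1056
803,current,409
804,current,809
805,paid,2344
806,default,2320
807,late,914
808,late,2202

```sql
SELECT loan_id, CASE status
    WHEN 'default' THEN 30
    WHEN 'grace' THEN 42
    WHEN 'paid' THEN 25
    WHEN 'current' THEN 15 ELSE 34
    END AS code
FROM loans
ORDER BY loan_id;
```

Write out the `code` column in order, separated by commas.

34, 15, 25, 15, 15, 25, 30, 34, 34

loan_id=800: ELSE → 34
loan_id=801: status='current' → 15
loan_id=802: status='paid' → 25
loan_id=803: status='current' → 15
loan_id=804: status='current' → 15
loan_id=805: status='paid' → 25
loan_id=806: status='default' → 30
loan_id=807: ELSE → 34
loan_id=808: ELSE → 34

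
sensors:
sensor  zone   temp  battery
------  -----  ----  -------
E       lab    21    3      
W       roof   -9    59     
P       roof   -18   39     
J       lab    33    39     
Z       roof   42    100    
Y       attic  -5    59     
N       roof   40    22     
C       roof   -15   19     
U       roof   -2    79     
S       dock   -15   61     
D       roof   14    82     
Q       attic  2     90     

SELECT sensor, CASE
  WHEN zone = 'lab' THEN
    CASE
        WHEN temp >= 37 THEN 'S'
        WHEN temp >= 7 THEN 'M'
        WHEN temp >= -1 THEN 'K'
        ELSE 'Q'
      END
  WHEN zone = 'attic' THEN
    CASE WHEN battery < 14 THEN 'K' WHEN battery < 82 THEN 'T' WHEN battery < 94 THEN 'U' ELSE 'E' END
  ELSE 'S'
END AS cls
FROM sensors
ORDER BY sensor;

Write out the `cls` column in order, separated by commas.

S, S, M, M, S, S, U, S, S, S, T, S

sensor=C: zone='roof' → outer ELSE → S
sensor=D: zone='roof' → outer ELSE → S
sensor=E: zone='lab' → inner[temp >= 7] → M
sensor=J: zone='lab' → inner[temp >= 7] → M
sensor=N: zone='roof' → outer ELSE → S
sensor=P: zone='roof' → outer ELSE → S
sensor=Q: zone='attic' → inner[battery < 94] → U
sensor=S: zone='dock' → outer ELSE → S
sensor=U: zone='roof' → outer ELSE → S
sensor=W: zone='roof' → outer ELSE → S
sensor=Y: zone='attic' → inner[battery < 82] → T
sensor=Z: zone='roof' → outer ELSE → S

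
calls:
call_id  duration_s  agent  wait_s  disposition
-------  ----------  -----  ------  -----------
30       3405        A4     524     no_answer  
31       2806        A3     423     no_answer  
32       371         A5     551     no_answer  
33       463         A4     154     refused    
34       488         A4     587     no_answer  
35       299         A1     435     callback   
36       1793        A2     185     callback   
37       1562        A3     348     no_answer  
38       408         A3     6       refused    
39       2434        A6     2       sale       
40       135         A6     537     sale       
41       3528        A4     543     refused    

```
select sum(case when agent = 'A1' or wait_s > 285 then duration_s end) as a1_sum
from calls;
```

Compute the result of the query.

call_id=30: ✓ → 3405
call_id=31: ✓ → 2806
call_id=32: ✓ → 371
call_id=33: ✗
call_id=34: ✓ → 488
call_id=35: ✓ → 299
call_id=36: ✗
call_id=37: ✓ → 1562
call_id=38: ✗
call_id=39: ✗
call_id=40: ✓ → 135
call_id=41: ✓ → 3528
a1_sum = 3405 + 2806 + 371 + 488 + 299 + 1562 + 135 + 3528 = 12594

12594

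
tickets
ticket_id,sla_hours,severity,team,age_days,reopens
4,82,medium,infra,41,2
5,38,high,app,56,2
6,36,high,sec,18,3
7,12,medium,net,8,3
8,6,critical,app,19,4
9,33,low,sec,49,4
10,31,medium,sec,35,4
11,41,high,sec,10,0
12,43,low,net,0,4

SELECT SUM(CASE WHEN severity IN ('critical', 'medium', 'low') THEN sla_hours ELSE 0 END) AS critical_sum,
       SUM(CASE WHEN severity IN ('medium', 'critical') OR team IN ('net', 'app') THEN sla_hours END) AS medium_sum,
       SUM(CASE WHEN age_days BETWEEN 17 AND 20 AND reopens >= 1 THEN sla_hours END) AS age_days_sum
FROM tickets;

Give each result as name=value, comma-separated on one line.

[critical_sum: severity IN ('critical', 'medium', 'low')]
ticket_id=4: ✓ → 82
ticket_id=5: ✗
ticket_id=6: ✗
ticket_id=7: ✓ → 12
ticket_id=8: ✓ → 6
ticket_id=9: ✓ → 33
ticket_id=10: ✓ → 31
ticket_id=11: ✗
ticket_id=12: ✓ → 43
critical_sum = 82 + 12 + 6 + 33 + 31 + 43 = 207
—
[medium_sum: severity IN ('medium', 'critical') OR team IN ('net', 'app')]
ticket_id=4: ✓ → 82
ticket_id=5: ✓ → 38
ticket_id=6: ✗
ticket_id=7: ✓ → 12
ticket_id=8: ✓ → 6
ticket_id=9: ✗
ticket_id=10: ✓ → 31
ticket_id=11: ✗
ticket_id=12: ✓ → 43
medium_sum = 82 + 38 + 12 + 6 + 31 + 43 = 212
—
[age_days_sum: age_days BETWEEN 17 AND 20 AND reopens >= 1]
ticket_id=4: ✗
ticket_id=5: ✗
ticket_id=6: ✓ → 36
ticket_id=7: ✗
ticket_id=8: ✓ → 6
ticket_id=9: ✗
ticket_id=10: ✗
ticket_id=11: ✗
ticket_id=12: ✗
age_days_sum = 36 + 6 = 42

critical_sum=207, medium_sum=212, age_days_sum=42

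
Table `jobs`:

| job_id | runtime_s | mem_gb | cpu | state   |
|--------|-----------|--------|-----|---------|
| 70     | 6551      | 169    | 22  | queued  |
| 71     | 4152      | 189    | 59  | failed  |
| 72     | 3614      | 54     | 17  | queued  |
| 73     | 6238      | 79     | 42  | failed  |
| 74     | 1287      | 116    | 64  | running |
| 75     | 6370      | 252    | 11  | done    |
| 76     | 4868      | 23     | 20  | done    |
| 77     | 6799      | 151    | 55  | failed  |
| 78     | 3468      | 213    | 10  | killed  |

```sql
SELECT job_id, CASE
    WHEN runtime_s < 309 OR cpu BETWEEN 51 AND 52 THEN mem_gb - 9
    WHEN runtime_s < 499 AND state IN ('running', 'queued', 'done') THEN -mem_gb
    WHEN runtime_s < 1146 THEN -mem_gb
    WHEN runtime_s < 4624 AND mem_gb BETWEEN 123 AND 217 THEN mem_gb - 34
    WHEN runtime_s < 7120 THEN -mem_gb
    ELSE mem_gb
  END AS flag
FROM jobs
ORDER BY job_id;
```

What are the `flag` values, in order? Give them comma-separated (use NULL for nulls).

-169, 155, -54, -79, -116, -252, -23, -151, 179

job_id=70: runtime_s < 7120 → -169
job_id=71: runtime_s < 4624 AND mem_gb BETWEEN 123 AND 217 → 155
job_id=72: runtime_s < 7120 → -54
job_id=73: runtime_s < 7120 → -79
job_id=74: runtime_s < 7120 → -116
job_id=75: runtime_s < 7120 → -252
job_id=76: runtime_s < 7120 → -23
job_id=77: runtime_s < 7120 → -151
job_id=78: runtime_s < 4624 AND mem_gb BETWEEN 123 AND 217 → 179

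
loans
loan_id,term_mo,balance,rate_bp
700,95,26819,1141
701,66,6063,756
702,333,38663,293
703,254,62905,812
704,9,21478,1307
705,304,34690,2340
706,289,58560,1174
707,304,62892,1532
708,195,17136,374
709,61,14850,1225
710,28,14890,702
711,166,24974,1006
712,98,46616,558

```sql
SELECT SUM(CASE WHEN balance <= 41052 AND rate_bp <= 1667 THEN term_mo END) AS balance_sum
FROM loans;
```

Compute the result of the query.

loan_id=700: ✓ → 95
loan_id=701: ✓ → 66
loan_id=702: ✓ → 333
loan_id=703: ✗
loan_id=704: ✓ → 9
loan_id=705: ✗
loan_id=706: ✗
loan_id=707: ✗
loan_id=708: ✓ → 195
loan_id=709: ✓ → 61
loan_id=710: ✓ → 28
loan_id=711: ✓ → 166
loan_id=712: ✗
balance_sum = 95 + 66 + 333 + 9 + 195 + 61 + 28 + 166 = 953

953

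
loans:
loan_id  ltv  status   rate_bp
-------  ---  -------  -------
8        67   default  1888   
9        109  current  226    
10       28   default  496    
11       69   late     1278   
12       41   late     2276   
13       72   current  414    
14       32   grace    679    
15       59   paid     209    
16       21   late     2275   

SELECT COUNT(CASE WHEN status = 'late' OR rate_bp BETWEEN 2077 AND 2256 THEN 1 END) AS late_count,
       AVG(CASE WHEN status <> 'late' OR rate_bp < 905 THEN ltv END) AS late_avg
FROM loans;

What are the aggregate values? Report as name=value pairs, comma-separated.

late_count=3, late_avg=61.1666666667

[late_count: status = 'late' OR rate_bp BETWEEN 2077 AND 2256]
loan_id=8: ✗
loan_id=9: ✗
loan_id=10: ✗
loan_id=11: ✓ → 1
loan_id=12: ✓ → 1
loan_id=13: ✗
loan_id=14: ✗
loan_id=15: ✗
loan_id=16: ✓ → 1
late_count = COUNT(1, 1, 1) = 3
—
[late_avg: status <> 'late' OR rate_bp < 905]
loan_id=8: ✓ → 67
loan_id=9: ✓ → 109
loan_id=10: ✓ → 28
loan_id=11: ✗
loan_id=12: ✗
loan_id=13: ✓ → 72
loan_id=14: ✓ → 32
loan_id=15: ✓ → 59
loan_id=16: ✗
late_avg = (67 + 109 + 28 + 72 + 32 + 59) / 6 = 61.1666666667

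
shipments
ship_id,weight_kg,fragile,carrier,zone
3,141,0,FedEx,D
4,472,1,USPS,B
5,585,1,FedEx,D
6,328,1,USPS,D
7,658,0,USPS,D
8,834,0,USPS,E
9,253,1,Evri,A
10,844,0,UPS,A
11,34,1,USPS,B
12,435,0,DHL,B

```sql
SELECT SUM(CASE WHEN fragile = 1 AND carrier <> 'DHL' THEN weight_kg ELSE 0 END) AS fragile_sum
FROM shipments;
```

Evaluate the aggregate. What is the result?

ship_id=3: ✗
ship_id=4: ✓ → 472
ship_id=5: ✓ → 585
ship_id=6: ✓ → 328
ship_id=7: ✗
ship_id=8: ✗
ship_id=9: ✓ → 253
ship_id=10: ✗
ship_id=11: ✓ → 34
ship_id=12: ✗
fragile_sum = 472 + 585 + 328 + 253 + 34 = 1672

1672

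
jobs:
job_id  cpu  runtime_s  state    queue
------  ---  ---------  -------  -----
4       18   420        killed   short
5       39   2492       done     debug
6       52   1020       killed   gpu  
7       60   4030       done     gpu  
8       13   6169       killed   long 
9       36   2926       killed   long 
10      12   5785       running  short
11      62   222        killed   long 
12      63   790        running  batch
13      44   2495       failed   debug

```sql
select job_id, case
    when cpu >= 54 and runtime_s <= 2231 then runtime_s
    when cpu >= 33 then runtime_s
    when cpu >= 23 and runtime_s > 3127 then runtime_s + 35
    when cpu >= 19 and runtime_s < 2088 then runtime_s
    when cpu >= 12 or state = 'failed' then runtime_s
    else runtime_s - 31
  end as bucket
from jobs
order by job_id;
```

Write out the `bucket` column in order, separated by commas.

420, 2492, 1020, 4030, 6169, 2926, 5785, 222, 790, 2495

job_id=4: cpu >= 12 or state = 'failed' → 420
job_id=5: cpu >= 33 → 2492
job_id=6: cpu >= 33 → 1020
job_id=7: cpu >= 33 → 4030
job_id=8: cpu >= 12 or state = 'failed' → 6169
job_id=9: cpu >= 33 → 2926
job_id=10: cpu >= 12 or state = 'failed' → 5785
job_id=11: cpu >= 54 and runtime_s <= 2231 → 222
job_id=12: cpu >= 54 and runtime_s <= 2231 → 790
job_id=13: cpu >= 33 → 2495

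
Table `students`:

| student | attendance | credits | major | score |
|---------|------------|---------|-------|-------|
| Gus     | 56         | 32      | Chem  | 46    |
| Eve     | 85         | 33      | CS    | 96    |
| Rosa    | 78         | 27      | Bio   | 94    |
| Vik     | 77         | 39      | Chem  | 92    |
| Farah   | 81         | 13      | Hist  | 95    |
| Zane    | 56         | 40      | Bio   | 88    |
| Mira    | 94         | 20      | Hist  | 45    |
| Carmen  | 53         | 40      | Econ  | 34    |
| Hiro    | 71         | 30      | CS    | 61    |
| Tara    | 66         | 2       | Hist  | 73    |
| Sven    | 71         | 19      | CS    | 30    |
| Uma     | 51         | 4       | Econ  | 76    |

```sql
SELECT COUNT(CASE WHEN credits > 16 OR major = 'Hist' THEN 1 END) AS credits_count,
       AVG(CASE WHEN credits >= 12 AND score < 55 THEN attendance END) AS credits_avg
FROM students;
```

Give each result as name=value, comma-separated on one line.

[credits_count: credits > 16 OR major = 'Hist']
student=Gus: ✓ → 1
student=Eve: ✓ → 1
student=Rosa: ✓ → 1
student=Vik: ✓ → 1
student=Farah: ✓ → 1
student=Zane: ✓ → 1
student=Mira: ✓ → 1
student=Carmen: ✓ → 1
student=Hiro: ✓ → 1
student=Tara: ✓ → 1
student=Sven: ✓ → 1
student=Uma: ✗
credits_count = COUNT(1, 1, 1, 1, 1, 1, 1, 1, 1, 1, 1) = 11
—
[credits_avg: credits >= 12 AND score < 55]
student=Gus: ✓ → 56
student=Eve: ✗
student=Rosa: ✗
student=Vik: ✗
student=Farah: ✗
student=Zane: ✗
student=Mira: ✓ → 94
student=Carmen: ✓ → 53
student=Hiro: ✗
student=Tara: ✗
student=Sven: ✓ → 71
student=Uma: ✗
credits_avg = (56 + 94 + 53 + 71) / 4 = 68.5

credits_count=11, credits_avg=68.5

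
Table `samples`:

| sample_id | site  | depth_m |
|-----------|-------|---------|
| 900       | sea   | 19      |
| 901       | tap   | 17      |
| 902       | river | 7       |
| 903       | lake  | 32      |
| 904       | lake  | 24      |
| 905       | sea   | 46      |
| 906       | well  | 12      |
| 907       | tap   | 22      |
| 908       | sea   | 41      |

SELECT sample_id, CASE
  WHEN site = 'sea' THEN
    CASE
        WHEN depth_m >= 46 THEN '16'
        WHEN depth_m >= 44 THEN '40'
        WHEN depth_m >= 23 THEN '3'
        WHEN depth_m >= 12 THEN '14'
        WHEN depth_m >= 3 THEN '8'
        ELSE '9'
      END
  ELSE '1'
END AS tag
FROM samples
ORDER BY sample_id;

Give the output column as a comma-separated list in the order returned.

sample_id=900: site='sea' → inner[depth_m >= 12] → 14
sample_id=901: site='tap' → outer ELSE → 1
sample_id=902: site='river' → outer ELSE → 1
sample_id=903: site='lake' → outer ELSE → 1
sample_id=904: site='lake' → outer ELSE → 1
sample_id=905: site='sea' → inner[depth_m >= 46] → 16
sample_id=906: site='well' → outer ELSE → 1
sample_id=907: site='tap' → outer ELSE → 1
sample_id=908: site='sea' → inner[depth_m >= 23] → 3

14, 1, 1, 1, 1, 16, 1, 1, 3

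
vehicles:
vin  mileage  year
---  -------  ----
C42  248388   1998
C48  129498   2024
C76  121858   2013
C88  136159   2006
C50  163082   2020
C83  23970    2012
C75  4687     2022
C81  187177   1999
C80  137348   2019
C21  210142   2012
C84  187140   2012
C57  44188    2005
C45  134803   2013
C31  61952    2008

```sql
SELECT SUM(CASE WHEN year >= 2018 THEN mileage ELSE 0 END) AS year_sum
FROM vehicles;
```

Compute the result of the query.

434615

vin=C42: ✗
vin=C48: ✓ → 129498
vin=C76: ✗
vin=C88: ✗
vin=C50: ✓ → 163082
vin=C83: ✗
vin=C75: ✓ → 4687
vin=C81: ✗
vin=C80: ✓ → 137348
vin=C21: ✗
vin=C84: ✗
vin=C57: ✗
vin=C45: ✗
vin=C31: ✗
year_sum = 129498 + 163082 + 4687 + 137348 = 434615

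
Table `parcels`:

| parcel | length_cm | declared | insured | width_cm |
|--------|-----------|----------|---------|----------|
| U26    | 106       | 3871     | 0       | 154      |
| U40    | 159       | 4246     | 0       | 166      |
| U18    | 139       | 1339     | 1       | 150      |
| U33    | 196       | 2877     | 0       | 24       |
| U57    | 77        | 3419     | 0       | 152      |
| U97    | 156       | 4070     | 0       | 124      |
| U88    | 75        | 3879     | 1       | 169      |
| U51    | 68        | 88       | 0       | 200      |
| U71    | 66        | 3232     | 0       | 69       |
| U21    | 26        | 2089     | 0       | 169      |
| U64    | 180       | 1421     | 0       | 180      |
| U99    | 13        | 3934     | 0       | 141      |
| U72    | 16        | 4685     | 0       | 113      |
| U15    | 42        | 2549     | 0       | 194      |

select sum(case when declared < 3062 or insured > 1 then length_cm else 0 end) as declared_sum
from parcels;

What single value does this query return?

651

parcel=U26: ✗
parcel=U40: ✗
parcel=U18: ✓ → 139
parcel=U33: ✓ → 196
parcel=U57: ✗
parcel=U97: ✗
parcel=U88: ✗
parcel=U51: ✓ → 68
parcel=U71: ✗
parcel=U21: ✓ → 26
parcel=U64: ✓ → 180
parcel=U99: ✗
parcel=U72: ✗
parcel=U15: ✓ → 42
declared_sum = 139 + 196 + 68 + 26 + 180 + 42 = 651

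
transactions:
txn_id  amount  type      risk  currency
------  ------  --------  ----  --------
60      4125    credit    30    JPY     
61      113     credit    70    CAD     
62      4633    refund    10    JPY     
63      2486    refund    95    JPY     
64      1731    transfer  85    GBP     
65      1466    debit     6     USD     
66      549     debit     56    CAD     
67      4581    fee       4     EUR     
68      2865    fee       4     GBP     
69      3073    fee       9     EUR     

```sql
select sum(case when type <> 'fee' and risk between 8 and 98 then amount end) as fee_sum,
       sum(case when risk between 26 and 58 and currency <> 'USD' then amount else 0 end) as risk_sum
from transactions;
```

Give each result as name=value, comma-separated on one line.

fee_sum=13637, risk_sum=4674

[fee_sum: type <> 'fee' and risk between 8 and 98]
txn_id=60: ✓ → 4125
txn_id=61: ✓ → 113
txn_id=62: ✓ → 4633
txn_id=63: ✓ → 2486
txn_id=64: ✓ → 1731
txn_id=65: ✗
txn_id=66: ✓ → 549
txn_id=67: ✗
txn_id=68: ✗
txn_id=69: ✗
fee_sum = 4125 + 113 + 4633 + 2486 + 1731 + 549 = 13637
—
[risk_sum: risk between 26 and 58 and currency <> 'USD']
txn_id=60: ✓ → 4125
txn_id=61: ✗
txn_id=62: ✗
txn_id=63: ✗
txn_id=64: ✗
txn_id=65: ✗
txn_id=66: ✓ → 549
txn_id=67: ✗
txn_id=68: ✗
txn_id=69: ✗
risk_sum = 4125 + 549 = 4674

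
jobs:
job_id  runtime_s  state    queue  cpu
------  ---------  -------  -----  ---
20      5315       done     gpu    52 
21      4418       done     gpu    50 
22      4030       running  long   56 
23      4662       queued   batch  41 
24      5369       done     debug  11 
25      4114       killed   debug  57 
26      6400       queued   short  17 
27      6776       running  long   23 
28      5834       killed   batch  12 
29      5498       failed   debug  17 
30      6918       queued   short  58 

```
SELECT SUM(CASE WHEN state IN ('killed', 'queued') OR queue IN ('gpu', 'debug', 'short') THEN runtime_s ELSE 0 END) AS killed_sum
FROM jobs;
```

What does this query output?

job_id=20: ✓ → 5315
job_id=21: ✓ → 4418
job_id=22: ✗
job_id=23: ✓ → 4662
job_id=24: ✓ → 5369
job_id=25: ✓ → 4114
job_id=26: ✓ → 6400
job_id=27: ✗
job_id=28: ✓ → 5834
job_id=29: ✓ → 5498
job_id=30: ✓ → 6918
killed_sum = 5315 + 4418 + 4662 + 5369 + 4114 + 6400 + 5834 + 5498 + 6918 = 48528

48528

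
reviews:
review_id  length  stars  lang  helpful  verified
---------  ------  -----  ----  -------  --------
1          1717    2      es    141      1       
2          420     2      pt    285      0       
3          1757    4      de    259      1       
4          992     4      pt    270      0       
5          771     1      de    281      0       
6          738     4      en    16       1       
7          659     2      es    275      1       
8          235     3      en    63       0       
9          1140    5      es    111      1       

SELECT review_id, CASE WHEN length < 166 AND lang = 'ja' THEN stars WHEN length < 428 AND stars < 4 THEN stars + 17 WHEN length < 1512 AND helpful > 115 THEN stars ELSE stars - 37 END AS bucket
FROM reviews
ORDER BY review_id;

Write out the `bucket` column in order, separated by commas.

-35, 19, -33, 4, 1, -33, 2, 20, -32

review_id=1: ELSE → -35
review_id=2: length < 428 AND stars < 4 → 19
review_id=3: ELSE → -33
review_id=4: length < 1512 AND helpful > 115 → 4
review_id=5: length < 1512 AND helpful > 115 → 1
review_id=6: ELSE → -33
review_id=7: length < 1512 AND helpful > 115 → 2
review_id=8: length < 428 AND stars < 4 → 20
review_id=9: ELSE → -32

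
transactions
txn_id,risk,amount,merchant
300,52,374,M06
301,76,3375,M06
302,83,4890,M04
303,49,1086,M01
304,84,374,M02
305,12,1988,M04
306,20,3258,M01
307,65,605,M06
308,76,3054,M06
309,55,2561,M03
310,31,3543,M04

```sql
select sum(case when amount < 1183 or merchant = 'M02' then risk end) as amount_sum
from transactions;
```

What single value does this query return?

250

txn_id=300: ✓ → 52
txn_id=301: ✗
txn_id=302: ✗
txn_id=303: ✓ → 49
txn_id=304: ✓ → 84
txn_id=305: ✗
txn_id=306: ✗
txn_id=307: ✓ → 65
txn_id=308: ✗
txn_id=309: ✗
txn_id=310: ✗
amount_sum = 52 + 49 + 84 + 65 = 250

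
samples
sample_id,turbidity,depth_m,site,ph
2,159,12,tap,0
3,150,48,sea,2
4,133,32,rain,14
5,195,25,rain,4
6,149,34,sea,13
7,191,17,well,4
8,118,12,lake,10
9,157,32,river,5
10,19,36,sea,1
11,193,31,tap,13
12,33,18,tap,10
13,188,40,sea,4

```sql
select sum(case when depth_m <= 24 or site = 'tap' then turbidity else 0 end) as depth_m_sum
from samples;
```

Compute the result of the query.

sample_id=2: ✓ → 159
sample_id=3: ✗
sample_id=4: ✗
sample_id=5: ✗
sample_id=6: ✗
sample_id=7: ✓ → 191
sample_id=8: ✓ → 118
sample_id=9: ✗
sample_id=10: ✗
sample_id=11: ✓ → 193
sample_id=12: ✓ → 33
sample_id=13: ✗
depth_m_sum = 159 + 191 + 118 + 193 + 33 = 694

694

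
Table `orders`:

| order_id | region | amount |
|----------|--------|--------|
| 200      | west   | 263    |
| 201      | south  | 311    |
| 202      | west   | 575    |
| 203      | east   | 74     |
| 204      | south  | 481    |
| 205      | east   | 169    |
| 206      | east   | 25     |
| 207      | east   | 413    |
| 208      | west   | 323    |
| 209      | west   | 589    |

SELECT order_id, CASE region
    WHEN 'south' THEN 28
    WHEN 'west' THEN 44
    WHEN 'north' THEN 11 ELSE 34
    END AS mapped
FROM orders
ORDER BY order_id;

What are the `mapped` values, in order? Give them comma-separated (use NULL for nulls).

44, 28, 44, 34, 28, 34, 34, 34, 44, 44

order_id=200: region='west' → 44
order_id=201: region='south' → 28
order_id=202: region='west' → 44
order_id=203: ELSE → 34
order_id=204: region='south' → 28
order_id=205: ELSE → 34
order_id=206: ELSE → 34
order_id=207: ELSE → 34
order_id=208: region='west' → 44
order_id=209: region='west' → 44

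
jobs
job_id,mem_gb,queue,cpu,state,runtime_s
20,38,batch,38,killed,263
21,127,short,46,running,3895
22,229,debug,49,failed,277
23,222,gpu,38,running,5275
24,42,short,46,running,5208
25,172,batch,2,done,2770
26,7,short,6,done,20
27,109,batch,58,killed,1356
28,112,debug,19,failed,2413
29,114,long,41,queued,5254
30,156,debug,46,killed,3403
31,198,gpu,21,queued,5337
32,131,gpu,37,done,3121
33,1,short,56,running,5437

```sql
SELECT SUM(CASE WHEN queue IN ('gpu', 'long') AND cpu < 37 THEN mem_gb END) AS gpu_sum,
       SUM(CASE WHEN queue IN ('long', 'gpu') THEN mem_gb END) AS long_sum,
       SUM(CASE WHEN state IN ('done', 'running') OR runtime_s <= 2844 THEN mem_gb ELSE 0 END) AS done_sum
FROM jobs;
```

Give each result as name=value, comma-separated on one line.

gpu_sum=198, long_sum=665, done_sum=1190

[gpu_sum: queue IN ('gpu', 'long') AND cpu < 37]
job_id=20: ✗
job_id=21: ✗
job_id=22: ✗
job_id=23: ✗
job_id=24: ✗
job_id=25: ✗
job_id=26: ✗
job_id=27: ✗
job_id=28: ✗
job_id=29: ✗
job_id=30: ✗
job_id=31: ✓ → 198
job_id=32: ✗
job_id=33: ✗
gpu_sum = 198
—
[long_sum: queue IN ('long', 'gpu')]
job_id=20: ✗
job_id=21: ✗
job_id=22: ✗
job_id=23: ✓ → 222
job_id=24: ✗
job_id=25: ✗
job_id=26: ✗
job_id=27: ✗
job_id=28: ✗
job_id=29: ✓ → 114
job_id=30: ✗
job_id=31: ✓ → 198
job_id=32: ✓ → 131
job_id=33: ✗
long_sum = 222 + 114 + 198 + 131 = 665
—
[done_sum: state IN ('done', 'running') OR runtime_s <= 2844]
job_id=20: ✓ → 38
job_id=21: ✓ → 127
job_id=22: ✓ → 229
job_id=23: ✓ → 222
job_id=24: ✓ → 42
job_id=25: ✓ → 172
job_id=26: ✓ → 7
job_id=27: ✓ → 109
job_id=28: ✓ → 112
job_id=29: ✗
job_id=30: ✗
job_id=31: ✗
job_id=32: ✓ → 131
job_id=33: ✓ → 1
done_sum = 38 + 127 + 229 + 222 + 42 + 172 + 7 + 109 + 112 + 131 + 1 = 1190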